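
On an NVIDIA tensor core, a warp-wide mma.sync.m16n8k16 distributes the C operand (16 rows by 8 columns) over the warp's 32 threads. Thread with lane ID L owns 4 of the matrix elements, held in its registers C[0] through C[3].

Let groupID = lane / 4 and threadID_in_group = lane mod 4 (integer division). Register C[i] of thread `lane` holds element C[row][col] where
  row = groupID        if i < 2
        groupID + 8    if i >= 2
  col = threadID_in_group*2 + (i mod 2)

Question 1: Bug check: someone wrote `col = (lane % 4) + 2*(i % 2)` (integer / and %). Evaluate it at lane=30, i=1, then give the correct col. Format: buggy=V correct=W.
`(lane % 4) + 2*(i % 2)`[30,1]->4
lane 30: g=7 (30/4), t=2 (30%4)
i=1: r=7+0=7, c=2*2+1=5
col: 4 vs 5

buggy=4 correct=5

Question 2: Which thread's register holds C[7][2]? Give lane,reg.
29,0

r: 7->gid=7,r8=0  c: 2->tid=1,i&1=0
L=7*4+1=29  i=0*2+0=0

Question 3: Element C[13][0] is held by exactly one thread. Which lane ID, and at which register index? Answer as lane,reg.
r=13⇒gr=5,Rb=1  c=0⇒th=0,odd=0
L=5*4+0=20  i=1*2+0=2

20,2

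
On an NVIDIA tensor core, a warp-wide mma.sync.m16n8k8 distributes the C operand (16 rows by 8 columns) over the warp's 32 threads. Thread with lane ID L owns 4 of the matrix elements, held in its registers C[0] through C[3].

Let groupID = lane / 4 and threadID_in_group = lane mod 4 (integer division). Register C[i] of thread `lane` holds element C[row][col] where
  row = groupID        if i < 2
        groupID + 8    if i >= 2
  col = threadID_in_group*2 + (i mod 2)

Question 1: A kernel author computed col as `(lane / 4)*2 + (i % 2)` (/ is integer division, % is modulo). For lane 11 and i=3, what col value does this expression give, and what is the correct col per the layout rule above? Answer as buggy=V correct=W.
buggy=5 correct=7

`(lane / 4)*2 + (i % 2)`[11,3]→5
lane 11: G=2 (11/4), T=3 (11%4)
i=3: r=2+8=10, c=3*2+1=7
col: 5 vs 7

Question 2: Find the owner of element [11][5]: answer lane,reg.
r=11->g=3,rb=1  c=5->t=2,b0=1
L=3*4+2=14  i=1*2+1=3

14,3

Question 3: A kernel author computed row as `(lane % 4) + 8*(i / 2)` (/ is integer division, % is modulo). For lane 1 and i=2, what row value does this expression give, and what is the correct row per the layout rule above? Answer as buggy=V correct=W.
`(lane % 4) + 8*(i / 2)`[1,2]⇒9
lane 1: gr=0 (1/4), th=1 (1%4)
i=2: r=0+8=8, c=1*2+0=2
row: 9 vs 8

buggy=9 correct=8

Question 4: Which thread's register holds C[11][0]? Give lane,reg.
r:11=>grp=3,rB=1  c:0=>tig=0,lo=0
L=3*4+0=12  i=1*2+0=2

12,2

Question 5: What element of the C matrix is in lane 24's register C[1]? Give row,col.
lane 24=>24/4=6, 24 mod 4=0
i=1  r:6+0=>6  c:2·0+1=>1

6,1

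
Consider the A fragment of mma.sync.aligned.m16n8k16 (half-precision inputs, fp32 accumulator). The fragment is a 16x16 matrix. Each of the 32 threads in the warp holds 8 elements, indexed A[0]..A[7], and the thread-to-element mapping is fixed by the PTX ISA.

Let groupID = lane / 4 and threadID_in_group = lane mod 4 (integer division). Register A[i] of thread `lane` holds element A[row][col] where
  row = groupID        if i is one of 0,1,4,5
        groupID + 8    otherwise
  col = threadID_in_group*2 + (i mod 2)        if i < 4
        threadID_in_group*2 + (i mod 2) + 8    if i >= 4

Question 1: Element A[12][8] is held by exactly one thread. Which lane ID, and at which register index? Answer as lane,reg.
16,6

r=12→G=4,rhi=1  c=8→chi=1,T=0,p=0
L=4*4+0=16  i=1*4+1*2+0=6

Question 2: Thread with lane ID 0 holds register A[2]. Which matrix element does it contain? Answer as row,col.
8,0

lane 0->0/4=0, 0 mod 4=0
i=2  r:0+8->8  c:2·0+0+0->0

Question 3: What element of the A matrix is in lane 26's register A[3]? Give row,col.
14,5

26: g=6,t=2
[3] (6+8,2*2+1+0) = (14,5)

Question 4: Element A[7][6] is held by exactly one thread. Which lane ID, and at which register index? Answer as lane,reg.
31,0

r=7→G=7,rhi=0  c=6→chi=0,T=3,p=0
L=7*4+3=31  i=0*4+0*2+0=0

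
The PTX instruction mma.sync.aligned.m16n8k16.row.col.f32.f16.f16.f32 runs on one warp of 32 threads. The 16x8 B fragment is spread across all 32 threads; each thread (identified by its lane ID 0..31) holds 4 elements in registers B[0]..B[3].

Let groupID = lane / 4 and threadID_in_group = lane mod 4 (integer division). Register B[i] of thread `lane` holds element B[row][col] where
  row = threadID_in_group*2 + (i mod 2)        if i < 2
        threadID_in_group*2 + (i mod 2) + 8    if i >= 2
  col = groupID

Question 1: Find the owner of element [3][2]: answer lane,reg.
9,1

c: 2->gid=2  r: 3->r8=0,tid=1,i&1=1
L=2*4+1=9  i=0*2+1=1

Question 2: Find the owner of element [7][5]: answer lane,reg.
c=5→G=5  r=7→rhi=0,T=3,p=1
L=5*4+3=23  i=0*2+1=1

23,1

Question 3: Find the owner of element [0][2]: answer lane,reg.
c=2->g=2  r=0->rb=0,t=0,b0=0
L=2*4+0=8  i=0*2+0=0

8,0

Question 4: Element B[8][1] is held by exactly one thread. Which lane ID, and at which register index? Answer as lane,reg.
4,2

c=1->g=1  r=8->rb=1,t=0,b0=0
L=1*4+0=4  i=1*2+0=2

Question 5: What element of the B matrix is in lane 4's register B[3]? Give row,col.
9,1

lane 4->4/4=1, 4 mod 4=0
i=3  r:2·0+1+8->9  c:1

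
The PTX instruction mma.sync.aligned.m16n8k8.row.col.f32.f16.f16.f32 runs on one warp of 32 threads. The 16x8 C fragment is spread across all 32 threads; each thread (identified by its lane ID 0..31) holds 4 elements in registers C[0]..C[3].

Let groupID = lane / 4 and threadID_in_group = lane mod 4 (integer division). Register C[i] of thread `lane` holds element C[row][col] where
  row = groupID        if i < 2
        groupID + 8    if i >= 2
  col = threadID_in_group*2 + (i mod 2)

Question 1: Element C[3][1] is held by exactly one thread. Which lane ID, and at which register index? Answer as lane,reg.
r=3⇒gr=3,Rb=0  c=1⇒th=0,odd=1
L=3*4+0=12  i=0*2+1=1

12,1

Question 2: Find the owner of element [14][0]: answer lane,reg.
24,2

r=14->g=6,rb=1  c=0->t=0,b0=0
L=6*4+0=24  i=1*2+0=2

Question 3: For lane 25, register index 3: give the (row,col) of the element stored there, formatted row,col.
14,3

lane 25=>25/4=6, 25 mod 4=1
i=3  r:6+8=>14  c:2·1+1=>3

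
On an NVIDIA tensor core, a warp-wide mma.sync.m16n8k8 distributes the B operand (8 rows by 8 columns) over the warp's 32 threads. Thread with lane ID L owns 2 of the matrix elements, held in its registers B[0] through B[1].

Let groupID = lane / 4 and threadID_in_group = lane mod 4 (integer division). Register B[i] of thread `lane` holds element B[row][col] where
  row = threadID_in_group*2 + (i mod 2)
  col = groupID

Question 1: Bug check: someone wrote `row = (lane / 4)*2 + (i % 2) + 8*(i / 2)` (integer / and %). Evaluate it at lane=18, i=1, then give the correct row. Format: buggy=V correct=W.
`(lane / 4)*2 + (i % 2) + 8*(i / 2)`[18,1]⇒9
lane 18⇒18/4=4, 18 mod 4=2
i=1  r:2·2+1⇒5  c:4
row: 9 vs 5

buggy=9 correct=5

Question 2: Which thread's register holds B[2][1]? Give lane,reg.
c=1→G=1  r=2→T=1,p=0
L=1*4+1=5  i=0=0

5,0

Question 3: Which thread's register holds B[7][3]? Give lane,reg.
c=3→G=3  r=7→T=3,p=1
L=3*4+3=15  i=1=1

15,1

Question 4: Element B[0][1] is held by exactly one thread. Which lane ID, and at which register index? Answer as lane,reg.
c:1=>grp=1  r:0=>tig=0,lo=0
L=1*4+0=4  i=0=0

4,0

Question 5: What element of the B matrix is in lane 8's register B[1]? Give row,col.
1,2

8: gr=2,th=0
[1] (0*2+1,2) = (1,2)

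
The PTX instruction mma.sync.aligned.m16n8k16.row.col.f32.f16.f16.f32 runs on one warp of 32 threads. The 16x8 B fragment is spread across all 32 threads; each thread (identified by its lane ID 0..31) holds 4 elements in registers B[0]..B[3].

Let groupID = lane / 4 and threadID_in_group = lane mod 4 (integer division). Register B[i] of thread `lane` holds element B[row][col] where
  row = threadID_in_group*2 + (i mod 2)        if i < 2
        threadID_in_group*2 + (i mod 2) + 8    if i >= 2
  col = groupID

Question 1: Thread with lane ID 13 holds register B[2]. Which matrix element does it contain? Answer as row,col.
10,3

L=13->gid=13>>2=3, tid=13&3=1
[2]->row 1·2+0+8=10  col gid=3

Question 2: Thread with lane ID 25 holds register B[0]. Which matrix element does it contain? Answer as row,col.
2,6

25: gid=6,tid=1
[0] (1*2+0+0,6) = (2,6)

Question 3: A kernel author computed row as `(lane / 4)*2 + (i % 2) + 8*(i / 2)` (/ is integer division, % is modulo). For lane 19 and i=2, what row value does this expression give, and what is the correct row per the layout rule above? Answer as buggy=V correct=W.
`(lane / 4)*2 + (i % 2) + 8*(i / 2)`[19,2]->16
lane 19: gid=4 (19/4), tid=3 (19%4)
i=2: r=3*2+0+8=14, c=gid=4
row: 16 vs 14

buggy=16 correct=14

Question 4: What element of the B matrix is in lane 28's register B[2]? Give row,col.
8,7

lane 28→28/4=7, 28 mod 4=0
i=2  r:2·0+0+8→8  c:7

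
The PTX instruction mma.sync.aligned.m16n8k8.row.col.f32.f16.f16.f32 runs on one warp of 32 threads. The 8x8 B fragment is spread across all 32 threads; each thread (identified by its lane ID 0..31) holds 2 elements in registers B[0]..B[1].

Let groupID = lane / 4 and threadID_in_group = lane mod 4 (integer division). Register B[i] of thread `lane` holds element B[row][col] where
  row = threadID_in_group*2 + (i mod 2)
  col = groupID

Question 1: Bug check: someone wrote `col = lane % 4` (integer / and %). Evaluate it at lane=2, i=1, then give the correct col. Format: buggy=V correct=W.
buggy=2 correct=0

`lane % 4`[2,1]→2
2: G=0,T=2
[1] (2*2+1,0) = (5,0)
col: 2 vs 0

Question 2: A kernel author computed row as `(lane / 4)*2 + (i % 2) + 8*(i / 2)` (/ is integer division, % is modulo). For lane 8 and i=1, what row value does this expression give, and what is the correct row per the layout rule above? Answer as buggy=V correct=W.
buggy=5 correct=1

`(lane / 4)*2 + (i % 2) + 8*(i / 2)`[8,1]⇒5
8: gr=2,th=0
[1] (0*2+1,2) = (1,2)
row: 5 vs 1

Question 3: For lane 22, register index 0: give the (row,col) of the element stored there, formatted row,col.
4,5

lane 22->22/4=5, 22 mod 4=2
i=0  r:2·2+0->4  c:5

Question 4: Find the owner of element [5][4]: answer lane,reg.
c=4->g=4  r=5->t=2,b0=1
L=4*4+2=18  i=1=1

18,1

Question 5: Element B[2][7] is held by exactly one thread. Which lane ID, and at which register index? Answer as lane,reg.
c:7=>grp=7  r:2=>tig=1,lo=0
L=7*4+1=29  i=0=0

29,0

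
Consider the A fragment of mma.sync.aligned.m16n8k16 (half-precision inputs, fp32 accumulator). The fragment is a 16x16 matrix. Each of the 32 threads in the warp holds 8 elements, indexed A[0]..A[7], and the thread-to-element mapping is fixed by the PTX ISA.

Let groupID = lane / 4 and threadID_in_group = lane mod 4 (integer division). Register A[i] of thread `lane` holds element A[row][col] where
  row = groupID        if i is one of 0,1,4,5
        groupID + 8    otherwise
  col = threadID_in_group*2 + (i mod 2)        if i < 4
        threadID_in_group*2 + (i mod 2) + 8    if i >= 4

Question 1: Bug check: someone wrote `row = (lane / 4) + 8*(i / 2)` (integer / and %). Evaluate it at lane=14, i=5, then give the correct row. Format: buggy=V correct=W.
buggy=19 correct=3

`(lane / 4) + 8*(i / 2)`[14,5]=>19
lane 14=>14/4=3, 14 mod 4=2
i=5  r:3+0=>3  c:2·2+1+8=>13
row: 19 vs 3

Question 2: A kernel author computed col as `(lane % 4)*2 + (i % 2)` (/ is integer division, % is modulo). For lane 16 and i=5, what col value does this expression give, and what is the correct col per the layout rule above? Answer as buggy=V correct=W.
buggy=1 correct=9

`(lane % 4)*2 + (i % 2)`[16,5]⇒1
lane 16⇒16/4=4, 16 mod 4=0
i=5  r:4+0⇒4  c:2·0+1+8⇒9
col: 1 vs 9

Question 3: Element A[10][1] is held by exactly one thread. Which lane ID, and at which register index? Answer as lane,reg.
8,3

r: 10->gid=2,r8=1  c: 1->c8=0,tid=0,i&1=1
L=2*4+0=8  i=0*4+1*2+1=3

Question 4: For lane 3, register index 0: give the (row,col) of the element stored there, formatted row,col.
0,6

lane 3: g=0 (3/4), t=3 (3%4)
i=0: r=0+0=0, c=3*2+0+0=6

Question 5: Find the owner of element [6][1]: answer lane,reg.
r=6→G=6,rhi=0  c=1→chi=0,T=0,p=1
L=6*4+0=24  i=0*4+0*2+1=1

24,1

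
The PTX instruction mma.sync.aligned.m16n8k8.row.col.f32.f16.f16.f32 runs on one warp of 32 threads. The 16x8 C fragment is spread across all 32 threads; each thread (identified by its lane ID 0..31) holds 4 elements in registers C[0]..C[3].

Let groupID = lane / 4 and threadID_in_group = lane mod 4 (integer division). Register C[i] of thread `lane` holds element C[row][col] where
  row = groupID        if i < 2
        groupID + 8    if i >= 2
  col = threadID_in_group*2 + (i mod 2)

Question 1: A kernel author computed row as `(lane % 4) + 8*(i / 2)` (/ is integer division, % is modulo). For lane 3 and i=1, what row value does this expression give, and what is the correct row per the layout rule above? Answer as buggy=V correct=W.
`(lane % 4) + 8*(i / 2)`[3,1]⇒3
lane 3⇒3/4=0, 3 mod 4=3
i=1  r:0+0⇒0  c:2·3+1⇒7
row: 3 vs 0

buggy=3 correct=0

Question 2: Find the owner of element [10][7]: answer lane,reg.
r: 10->gid=2,r8=1  c: 7->tid=3,i&1=1
L=2*4+3=11  i=1*2+1=3

11,3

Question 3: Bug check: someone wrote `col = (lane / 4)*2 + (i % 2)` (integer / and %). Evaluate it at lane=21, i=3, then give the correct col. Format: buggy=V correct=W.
buggy=11 correct=3

`(lane / 4)*2 + (i % 2)`[21,3]→11
21: G=5,T=1
[3] (5+8,1*2+1) = (13,3)
col: 11 vs 3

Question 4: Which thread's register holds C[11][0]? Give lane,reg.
12,2

r: 11->gid=3,r8=1  c: 0->tid=0,i&1=0
L=3*4+0=12  i=1*2+0=2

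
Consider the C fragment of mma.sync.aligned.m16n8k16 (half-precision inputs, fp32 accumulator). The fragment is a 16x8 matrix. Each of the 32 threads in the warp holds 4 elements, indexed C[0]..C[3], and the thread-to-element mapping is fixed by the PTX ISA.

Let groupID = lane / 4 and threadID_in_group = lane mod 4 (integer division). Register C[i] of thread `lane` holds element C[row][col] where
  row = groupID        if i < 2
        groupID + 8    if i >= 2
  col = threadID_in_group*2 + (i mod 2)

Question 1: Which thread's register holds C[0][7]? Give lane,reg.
3,1

r=0→G=0,rhi=0  c=7→T=3,p=1
L=0*4+3=3  i=0*2+1=1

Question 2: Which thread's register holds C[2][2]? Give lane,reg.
9,0

r:2=>grp=2,rB=0  c:2=>tig=1,lo=0
L=2*4+1=9  i=0*2+0=0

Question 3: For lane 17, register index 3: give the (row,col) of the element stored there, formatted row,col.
12,3

L=17->g=17>>2=4, t=17&3=1
[3]->row 4+8=12  col 1·2+1=3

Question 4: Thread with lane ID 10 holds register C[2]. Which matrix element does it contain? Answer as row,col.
lane 10: gid=2 (10/4), tid=2 (10%4)
i=2: r=2+8=10, c=2*2+0=4

10,4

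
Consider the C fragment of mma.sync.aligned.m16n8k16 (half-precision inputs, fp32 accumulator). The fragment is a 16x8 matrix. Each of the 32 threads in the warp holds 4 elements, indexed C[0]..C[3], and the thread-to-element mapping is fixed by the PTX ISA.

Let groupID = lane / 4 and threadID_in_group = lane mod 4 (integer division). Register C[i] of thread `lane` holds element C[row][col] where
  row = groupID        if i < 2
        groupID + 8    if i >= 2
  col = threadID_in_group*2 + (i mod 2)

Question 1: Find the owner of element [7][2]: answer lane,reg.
r=7→G=7,rhi=0  c=2→T=1,p=0
L=7*4+1=29  i=0*2+0=0

29,0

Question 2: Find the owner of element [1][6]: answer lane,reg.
7,0

r=1→G=1,rhi=0  c=6→T=3,p=0
L=1*4+3=7  i=0*2+0=0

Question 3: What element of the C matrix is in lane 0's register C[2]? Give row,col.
lane 0→0/4=0, 0 mod 4=0
i=2  r:0+8→8  c:2·0+0→0

8,0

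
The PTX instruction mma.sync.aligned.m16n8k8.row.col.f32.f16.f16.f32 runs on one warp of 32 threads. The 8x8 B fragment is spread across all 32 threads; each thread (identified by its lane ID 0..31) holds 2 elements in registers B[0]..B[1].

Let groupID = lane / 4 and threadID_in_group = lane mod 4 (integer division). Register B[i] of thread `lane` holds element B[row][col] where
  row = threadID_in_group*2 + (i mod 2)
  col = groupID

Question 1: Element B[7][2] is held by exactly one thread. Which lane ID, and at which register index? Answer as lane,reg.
11,1

c:2=>grp=2  r:7=>tig=3,lo=1
L=2*4+3=11  i=1=1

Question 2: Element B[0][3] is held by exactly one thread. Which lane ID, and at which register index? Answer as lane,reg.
c: 3->gid=3  r: 0->tid=0,i&1=0
L=3*4+0=12  i=0=0

12,0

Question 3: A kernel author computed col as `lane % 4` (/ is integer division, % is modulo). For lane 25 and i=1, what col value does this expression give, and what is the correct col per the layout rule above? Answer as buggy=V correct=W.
`lane % 4`[25,1]⇒1
L=25⇒gr=25>>2=6, th=25&3=1
[1]⇒row 1·2+1=3  col gr=6
col: 1 vs 6

buggy=1 correct=6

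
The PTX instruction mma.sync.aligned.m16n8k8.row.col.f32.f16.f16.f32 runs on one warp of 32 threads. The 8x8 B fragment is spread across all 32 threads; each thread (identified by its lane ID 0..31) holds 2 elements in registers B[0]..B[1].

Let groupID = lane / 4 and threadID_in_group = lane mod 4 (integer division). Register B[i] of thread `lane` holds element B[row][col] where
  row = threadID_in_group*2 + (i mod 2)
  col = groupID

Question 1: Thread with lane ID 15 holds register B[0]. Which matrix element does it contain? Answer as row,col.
15: G=3,T=3
[0] (3*2+0,3) = (6,3)

6,3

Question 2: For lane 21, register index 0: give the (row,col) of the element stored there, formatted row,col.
21: G=5,T=1
[0] (1*2+0,5) = (2,5)

2,5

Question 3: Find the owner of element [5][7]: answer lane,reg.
30,1

c: 7->gid=7  r: 5->tid=2,i&1=1
L=7*4+2=30  i=1=1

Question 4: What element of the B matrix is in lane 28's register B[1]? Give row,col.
1,7

lane 28: gr=7 (28/4), th=0 (28%4)
i=1: r=0*2+1=1, c=gr=7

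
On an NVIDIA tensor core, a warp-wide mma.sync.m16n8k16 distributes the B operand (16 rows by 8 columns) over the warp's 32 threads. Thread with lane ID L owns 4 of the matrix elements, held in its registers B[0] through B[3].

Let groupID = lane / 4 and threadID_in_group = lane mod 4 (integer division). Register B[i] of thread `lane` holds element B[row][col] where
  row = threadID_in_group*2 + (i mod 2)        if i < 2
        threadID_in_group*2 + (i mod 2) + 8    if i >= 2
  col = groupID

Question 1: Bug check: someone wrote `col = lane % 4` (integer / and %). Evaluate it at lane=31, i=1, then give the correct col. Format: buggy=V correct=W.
buggy=3 correct=7

`lane % 4`[31,1]⇒3
L=31⇒gr=31>>2=7, th=31&3=3
[1]⇒row 3·2+1+0=7  col gr=7
col: 3 vs 7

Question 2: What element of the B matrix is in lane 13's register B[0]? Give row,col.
2,3

L=13=>grp=13>>2=3, tig=13&3=1
[0]=>row 1·2+0+0=2  col grp=3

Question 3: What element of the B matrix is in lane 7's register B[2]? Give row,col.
L=7->g=7>>2=1, t=7&3=3
[2]->row 3·2+0+8=14  col g=1

14,1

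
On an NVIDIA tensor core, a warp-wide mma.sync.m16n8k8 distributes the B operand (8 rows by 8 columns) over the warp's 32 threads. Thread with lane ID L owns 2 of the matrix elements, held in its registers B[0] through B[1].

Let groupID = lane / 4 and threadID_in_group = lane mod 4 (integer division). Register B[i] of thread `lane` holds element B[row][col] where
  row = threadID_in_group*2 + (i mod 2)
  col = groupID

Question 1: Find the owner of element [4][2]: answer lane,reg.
c: 2->gid=2  r: 4->tid=2,i&1=0
L=2*4+2=10  i=0=0

10,0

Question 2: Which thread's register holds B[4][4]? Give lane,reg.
18,0

c:4=>grp=4  r:4=>tig=2,lo=0
L=4*4+2=18  i=0=0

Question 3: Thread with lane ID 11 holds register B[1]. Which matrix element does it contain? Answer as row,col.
L=11->g=11>>2=2, t=11&3=3
[1]->row 3·2+1=7  col g=2

7,2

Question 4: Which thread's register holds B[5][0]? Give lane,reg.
2,1

c: 0->gid=0  r: 5->tid=2,i&1=1
L=0*4+2=2  i=1=1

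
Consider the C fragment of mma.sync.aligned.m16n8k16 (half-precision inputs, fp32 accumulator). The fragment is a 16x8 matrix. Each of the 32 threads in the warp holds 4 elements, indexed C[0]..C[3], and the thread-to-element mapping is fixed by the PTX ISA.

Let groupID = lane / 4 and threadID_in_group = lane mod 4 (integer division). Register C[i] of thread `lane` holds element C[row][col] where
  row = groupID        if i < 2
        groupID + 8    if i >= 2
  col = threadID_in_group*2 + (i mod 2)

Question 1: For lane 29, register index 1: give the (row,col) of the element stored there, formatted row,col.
7,3

L=29→G=29>>2=7, T=29&3=1
[1]→row 7+0=7  col 1·2+1=3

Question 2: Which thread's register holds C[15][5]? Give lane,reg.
r:15=>grp=7,rB=1  c:5=>tig=2,lo=1
L=7*4+2=30  i=1*2+1=3

30,3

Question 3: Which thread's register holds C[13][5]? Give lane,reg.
r=13->g=5,rb=1  c=5->t=2,b0=1
L=5*4+2=22  i=1*2+1=3

22,3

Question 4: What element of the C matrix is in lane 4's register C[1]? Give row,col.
1,1

lane 4->4/4=1, 4 mod 4=0
i=1  r:1+0->1  c:2·0+1->1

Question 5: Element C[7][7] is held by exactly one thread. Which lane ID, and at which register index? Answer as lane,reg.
r=7→G=7,rhi=0  c=7→T=3,p=1
L=7*4+3=31  i=0*2+1=1

31,1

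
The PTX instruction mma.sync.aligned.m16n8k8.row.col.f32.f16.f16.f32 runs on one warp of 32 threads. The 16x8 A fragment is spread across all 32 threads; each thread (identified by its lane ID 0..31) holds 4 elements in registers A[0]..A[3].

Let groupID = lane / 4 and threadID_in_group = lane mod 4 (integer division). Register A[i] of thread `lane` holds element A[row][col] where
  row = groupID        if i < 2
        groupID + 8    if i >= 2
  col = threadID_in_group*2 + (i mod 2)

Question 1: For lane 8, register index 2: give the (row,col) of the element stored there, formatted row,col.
10,0

L=8->g=8>>2=2, t=8&3=0
[2]->row 2+8=10  col 0·2+0=0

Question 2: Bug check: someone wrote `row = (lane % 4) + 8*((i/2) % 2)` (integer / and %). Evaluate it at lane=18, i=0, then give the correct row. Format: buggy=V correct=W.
buggy=2 correct=4

`(lane % 4) + 8*((i/2) % 2)`[18,0]->2
L=18->g=18>>2=4, t=18&3=2
[0]->row 4+0=4  col 2·2+0=4
row: 2 vs 4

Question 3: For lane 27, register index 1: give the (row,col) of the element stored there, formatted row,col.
lane 27→27/4=6, 27 mod 4=3
i=1  r:6+0→6  c:2·3+1→7

6,7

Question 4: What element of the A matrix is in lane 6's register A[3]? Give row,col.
9,5

L=6->g=6>>2=1, t=6&3=2
[3]->row 1+8=9  col 2·2+1=5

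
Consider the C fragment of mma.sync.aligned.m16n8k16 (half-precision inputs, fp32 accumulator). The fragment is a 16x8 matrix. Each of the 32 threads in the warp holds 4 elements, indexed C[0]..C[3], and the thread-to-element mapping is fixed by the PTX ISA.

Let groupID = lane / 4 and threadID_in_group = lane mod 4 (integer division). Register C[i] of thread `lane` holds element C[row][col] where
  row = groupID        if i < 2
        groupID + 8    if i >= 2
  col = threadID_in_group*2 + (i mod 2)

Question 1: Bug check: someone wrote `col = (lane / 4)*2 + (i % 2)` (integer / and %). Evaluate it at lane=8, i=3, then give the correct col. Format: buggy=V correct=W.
`(lane / 4)*2 + (i % 2)`[8,3]⇒5
L=8⇒gr=8>>2=2, th=8&3=0
[3]⇒row 2+8=10  col 0·2+1=1
col: 5 vs 1

buggy=5 correct=1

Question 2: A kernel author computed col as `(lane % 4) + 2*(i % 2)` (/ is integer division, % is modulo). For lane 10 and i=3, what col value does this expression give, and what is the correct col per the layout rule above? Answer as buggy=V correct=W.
`(lane % 4) + 2*(i % 2)`[10,3]=>4
lane 10: grp=2 (10/4), tig=2 (10%4)
i=3: r=2+8=10, c=2*2+1=5
col: 4 vs 5

buggy=4 correct=5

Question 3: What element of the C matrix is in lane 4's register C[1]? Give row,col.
L=4=>grp=4>>2=1, tig=4&3=0
[1]=>row 1+0=1  col 0·2+1=1

1,1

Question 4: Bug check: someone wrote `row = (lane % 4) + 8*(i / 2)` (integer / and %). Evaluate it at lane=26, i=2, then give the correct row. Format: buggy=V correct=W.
`(lane % 4) + 8*(i / 2)`[26,2]->10
lane 26: g=6 (26/4), t=2 (26%4)
i=2: r=6+8=14, c=2*2+0=4
row: 10 vs 14

buggy=10 correct=14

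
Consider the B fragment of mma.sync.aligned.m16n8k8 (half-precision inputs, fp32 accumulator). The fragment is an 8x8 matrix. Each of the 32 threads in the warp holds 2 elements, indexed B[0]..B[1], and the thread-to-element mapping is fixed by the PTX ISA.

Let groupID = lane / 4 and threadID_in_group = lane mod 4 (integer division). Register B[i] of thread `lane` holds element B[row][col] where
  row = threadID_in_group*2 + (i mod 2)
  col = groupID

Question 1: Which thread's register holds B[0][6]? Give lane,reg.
24,0

c:6=>grp=6  r:0=>tig=0,lo=0
L=6*4+0=24  i=0=0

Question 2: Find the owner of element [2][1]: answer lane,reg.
c=1⇒gr=1  r=2⇒th=1,odd=0
L=1*4+1=5  i=0=0

5,0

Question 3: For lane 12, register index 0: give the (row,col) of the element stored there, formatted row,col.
12: grp=3,tig=0
[0] (0*2+0,3) = (0,3)

0,3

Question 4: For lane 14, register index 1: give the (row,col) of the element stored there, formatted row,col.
5,3

L=14⇒gr=14>>2=3, th=14&3=2
[1]⇒row 2·2+1=5  col gr=3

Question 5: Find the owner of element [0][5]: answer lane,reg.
c=5->g=5  r=0->t=0,b0=0
L=5*4+0=20  i=0=0

20,0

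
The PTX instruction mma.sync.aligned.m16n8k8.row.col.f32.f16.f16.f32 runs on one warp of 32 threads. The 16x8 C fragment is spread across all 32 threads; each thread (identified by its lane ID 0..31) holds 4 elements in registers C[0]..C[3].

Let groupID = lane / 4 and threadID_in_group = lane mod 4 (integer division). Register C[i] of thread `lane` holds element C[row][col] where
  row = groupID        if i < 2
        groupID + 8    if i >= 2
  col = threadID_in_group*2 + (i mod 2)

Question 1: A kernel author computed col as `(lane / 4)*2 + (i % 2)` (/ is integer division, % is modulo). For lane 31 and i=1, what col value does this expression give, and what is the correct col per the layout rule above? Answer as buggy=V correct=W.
`(lane / 4)*2 + (i % 2)`[31,1]->15
lane 31->31/4=7, 31 mod 4=3
i=1  r:7+0->7  c:2·3+1->7
col: 15 vs 7

buggy=15 correct=7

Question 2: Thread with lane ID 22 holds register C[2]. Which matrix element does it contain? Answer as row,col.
L=22→G=22>>2=5, T=22&3=2
[2]→row 5+8=13  col 2·2+0=4

13,4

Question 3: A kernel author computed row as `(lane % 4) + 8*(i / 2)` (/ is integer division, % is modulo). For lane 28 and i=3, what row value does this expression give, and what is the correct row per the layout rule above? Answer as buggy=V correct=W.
buggy=8 correct=15

`(lane % 4) + 8*(i / 2)`[28,3]->8
28: g=7,t=0
[3] (7+8,0*2+1) = (15,1)
row: 8 vs 15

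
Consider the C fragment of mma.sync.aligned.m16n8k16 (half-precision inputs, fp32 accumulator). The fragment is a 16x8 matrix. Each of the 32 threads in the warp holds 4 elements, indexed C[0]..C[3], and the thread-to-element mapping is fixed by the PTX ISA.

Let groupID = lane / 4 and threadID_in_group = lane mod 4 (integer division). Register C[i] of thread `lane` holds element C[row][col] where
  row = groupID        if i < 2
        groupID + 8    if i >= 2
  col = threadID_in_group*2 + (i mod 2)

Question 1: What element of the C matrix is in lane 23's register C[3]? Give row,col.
13,7

L=23→G=23>>2=5, T=23&3=3
[3]→row 5+8=13  col 3·2+1=7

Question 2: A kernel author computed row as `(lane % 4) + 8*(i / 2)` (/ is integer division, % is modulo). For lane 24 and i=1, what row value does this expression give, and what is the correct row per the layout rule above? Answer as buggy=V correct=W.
`(lane % 4) + 8*(i / 2)`[24,1]->0
24: gid=6,tid=0
[1] (6+0,0*2+1) = (6,1)
row: 0 vs 6

buggy=0 correct=6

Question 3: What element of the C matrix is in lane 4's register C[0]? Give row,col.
L=4→G=4>>2=1, T=4&3=0
[0]→row 1+0=1  col 0·2+0=0

1,0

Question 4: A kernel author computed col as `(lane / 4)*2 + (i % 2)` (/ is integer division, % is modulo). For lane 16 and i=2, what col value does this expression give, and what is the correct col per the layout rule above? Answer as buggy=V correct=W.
buggy=8 correct=0

`(lane / 4)*2 + (i % 2)`[16,2]→8
lane 16: G=4 (16/4), T=0 (16%4)
i=2: r=4+8=12, c=0*2+0=0
col: 8 vs 0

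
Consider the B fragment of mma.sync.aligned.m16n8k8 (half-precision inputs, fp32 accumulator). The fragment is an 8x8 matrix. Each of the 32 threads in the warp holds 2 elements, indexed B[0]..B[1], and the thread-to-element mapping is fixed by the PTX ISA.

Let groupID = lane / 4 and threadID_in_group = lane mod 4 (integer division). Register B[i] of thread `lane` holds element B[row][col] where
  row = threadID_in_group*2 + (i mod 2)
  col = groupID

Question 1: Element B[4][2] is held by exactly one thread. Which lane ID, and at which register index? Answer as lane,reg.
10,0

c:2=>grp=2  r:4=>tig=2,lo=0
L=2*4+2=10  i=0=0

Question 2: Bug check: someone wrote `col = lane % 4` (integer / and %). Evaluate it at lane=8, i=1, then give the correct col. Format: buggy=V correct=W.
`lane % 4`[8,1]->0
L=8->g=8>>2=2, t=8&3=0
[1]->row 0·2+1=1  col g=2
col: 0 vs 2

buggy=0 correct=2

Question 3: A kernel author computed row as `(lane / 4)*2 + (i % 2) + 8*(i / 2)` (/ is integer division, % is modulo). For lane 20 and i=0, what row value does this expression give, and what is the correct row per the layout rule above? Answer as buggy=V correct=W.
buggy=10 correct=0

`(lane / 4)*2 + (i % 2) + 8*(i / 2)`[20,0]->10
20: gid=5,tid=0
[0] (0*2+0,5) = (0,5)
row: 10 vs 0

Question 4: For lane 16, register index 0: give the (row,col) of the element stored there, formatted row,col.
0,4

L=16->g=16>>2=4, t=16&3=0
[0]->row 0·2+0=0  col g=4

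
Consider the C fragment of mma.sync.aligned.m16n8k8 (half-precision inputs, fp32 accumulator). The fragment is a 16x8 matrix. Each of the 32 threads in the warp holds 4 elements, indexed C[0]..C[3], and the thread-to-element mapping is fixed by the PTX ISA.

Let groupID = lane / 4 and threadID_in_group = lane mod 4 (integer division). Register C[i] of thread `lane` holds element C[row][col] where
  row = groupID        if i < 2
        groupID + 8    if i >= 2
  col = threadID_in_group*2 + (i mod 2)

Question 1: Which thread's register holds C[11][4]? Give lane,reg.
14,2

r: 11->gid=3,r8=1  c: 4->tid=2,i&1=0
L=3*4+2=14  i=1*2+0=2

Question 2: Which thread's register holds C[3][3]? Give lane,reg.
r: 3->gid=3,r8=0  c: 3->tid=1,i&1=1
L=3*4+1=13  i=0*2+1=1

13,1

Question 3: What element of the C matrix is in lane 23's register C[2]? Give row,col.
L=23->gid=23>>2=5, tid=23&3=3
[2]->row 5+8=13  col 3·2+0=6

13,6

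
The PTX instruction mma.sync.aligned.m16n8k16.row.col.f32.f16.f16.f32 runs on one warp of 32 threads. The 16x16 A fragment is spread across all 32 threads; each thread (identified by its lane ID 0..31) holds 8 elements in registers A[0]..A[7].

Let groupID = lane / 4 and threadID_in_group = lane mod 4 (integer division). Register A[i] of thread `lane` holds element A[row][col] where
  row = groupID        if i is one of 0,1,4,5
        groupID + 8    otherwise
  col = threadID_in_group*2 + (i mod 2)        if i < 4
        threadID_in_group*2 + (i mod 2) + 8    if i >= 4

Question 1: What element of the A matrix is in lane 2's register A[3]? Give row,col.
8,5

L=2=>grp=2>>2=0, tig=2&3=2
[3]=>row 0+8=8  col 2·2+1+0=5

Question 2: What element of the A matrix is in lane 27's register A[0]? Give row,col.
lane 27: gr=6 (27/4), th=3 (27%4)
i=0: r=6+0=6, c=3*2+0+0=6

6,6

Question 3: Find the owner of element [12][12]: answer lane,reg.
r=12→G=4,rhi=1  c=12→chi=1,T=2,p=0
L=4*4+2=18  i=1*4+1*2+0=6

18,6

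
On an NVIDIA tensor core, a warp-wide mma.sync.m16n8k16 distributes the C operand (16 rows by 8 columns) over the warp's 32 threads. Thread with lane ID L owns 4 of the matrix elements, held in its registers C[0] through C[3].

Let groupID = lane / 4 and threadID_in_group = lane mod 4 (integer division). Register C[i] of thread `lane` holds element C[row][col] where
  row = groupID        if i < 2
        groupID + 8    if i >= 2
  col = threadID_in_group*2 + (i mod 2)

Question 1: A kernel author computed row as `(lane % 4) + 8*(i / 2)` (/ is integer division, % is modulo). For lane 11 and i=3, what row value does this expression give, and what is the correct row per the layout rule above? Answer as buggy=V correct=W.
buggy=11 correct=10

`(lane % 4) + 8*(i / 2)`[11,3]⇒11
lane 11: gr=2 (11/4), th=3 (11%4)
i=3: r=2+8=10, c=3*2+1=7
row: 11 vs 10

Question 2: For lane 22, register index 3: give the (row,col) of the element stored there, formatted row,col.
13,5

22: gr=5,th=2
[3] (5+8,2*2+1) = (13,5)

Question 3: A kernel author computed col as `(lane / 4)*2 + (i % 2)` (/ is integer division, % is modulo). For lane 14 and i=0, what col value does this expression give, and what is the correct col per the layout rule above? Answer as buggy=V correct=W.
`(lane / 4)*2 + (i % 2)`[14,0]=>6
lane 14: grp=3 (14/4), tig=2 (14%4)
i=0: r=3+0=3, c=2*2+0=4
col: 6 vs 4

buggy=6 correct=4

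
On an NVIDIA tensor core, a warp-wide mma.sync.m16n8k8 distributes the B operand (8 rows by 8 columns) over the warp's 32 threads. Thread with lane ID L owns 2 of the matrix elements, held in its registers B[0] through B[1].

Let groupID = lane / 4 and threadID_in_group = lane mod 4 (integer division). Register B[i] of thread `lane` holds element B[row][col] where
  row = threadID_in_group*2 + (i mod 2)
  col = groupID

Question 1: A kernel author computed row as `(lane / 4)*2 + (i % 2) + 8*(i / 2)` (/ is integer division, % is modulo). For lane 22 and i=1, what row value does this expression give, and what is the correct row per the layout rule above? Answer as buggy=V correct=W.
`(lane / 4)*2 + (i % 2) + 8*(i / 2)`[22,1]->11
lane 22: g=5 (22/4), t=2 (22%4)
i=1: r=2*2+1=5, c=g=5
row: 11 vs 5

buggy=11 correct=5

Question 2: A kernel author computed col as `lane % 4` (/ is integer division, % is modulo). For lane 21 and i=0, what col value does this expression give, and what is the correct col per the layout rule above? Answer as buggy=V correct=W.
buggy=1 correct=5

`lane % 4`[21,0]->1
21: g=5,t=1
[0] (1*2+0,5) = (2,5)
col: 1 vs 5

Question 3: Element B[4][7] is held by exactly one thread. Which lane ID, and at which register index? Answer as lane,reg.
c=7⇒gr=7  r=4⇒th=2,odd=0
L=7*4+2=30  i=0=0

30,0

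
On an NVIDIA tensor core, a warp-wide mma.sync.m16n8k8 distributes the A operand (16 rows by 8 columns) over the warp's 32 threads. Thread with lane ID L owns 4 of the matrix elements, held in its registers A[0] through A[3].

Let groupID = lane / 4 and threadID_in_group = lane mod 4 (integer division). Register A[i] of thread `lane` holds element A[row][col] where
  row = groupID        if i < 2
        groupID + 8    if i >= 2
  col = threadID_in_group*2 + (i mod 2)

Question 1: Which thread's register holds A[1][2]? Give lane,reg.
r=1→G=1,rhi=0  c=2→T=1,p=0
L=1*4+1=5  i=0*2+0=0

5,0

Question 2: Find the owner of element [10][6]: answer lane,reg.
r=10⇒gr=2,Rb=1  c=6⇒th=3,odd=0
L=2*4+3=11  i=1*2+0=2

11,2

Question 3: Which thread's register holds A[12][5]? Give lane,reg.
18,3

r: 12->gid=4,r8=1  c: 5->tid=2,i&1=1
L=4*4+2=18  i=1*2+1=3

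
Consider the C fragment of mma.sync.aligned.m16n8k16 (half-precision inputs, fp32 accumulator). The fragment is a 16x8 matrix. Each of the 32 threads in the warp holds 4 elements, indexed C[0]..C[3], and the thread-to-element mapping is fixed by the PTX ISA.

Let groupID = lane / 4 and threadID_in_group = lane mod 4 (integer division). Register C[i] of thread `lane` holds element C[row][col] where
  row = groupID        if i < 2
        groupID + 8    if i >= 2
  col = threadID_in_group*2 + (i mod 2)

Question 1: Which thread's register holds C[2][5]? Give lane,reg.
r:2=>grp=2,rB=0  c:5=>tig=2,lo=1
L=2*4+2=10  i=0*2+1=1

10,1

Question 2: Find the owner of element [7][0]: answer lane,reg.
28,0

r:7=>grp=7,rB=0  c:0=>tig=0,lo=0
L=7*4+0=28  i=0*2+0=0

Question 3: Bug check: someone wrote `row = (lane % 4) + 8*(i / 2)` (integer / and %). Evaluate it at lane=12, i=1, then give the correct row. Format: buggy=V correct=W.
buggy=0 correct=3

`(lane % 4) + 8*(i / 2)`[12,1]⇒0
12: gr=3,th=0
[1] (3+0,0*2+1) = (3,1)
row: 0 vs 3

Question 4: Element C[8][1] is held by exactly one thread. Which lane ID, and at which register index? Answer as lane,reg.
0,3

r=8→G=0,rhi=1  c=1→T=0,p=1
L=0*4+0=0  i=1*2+1=3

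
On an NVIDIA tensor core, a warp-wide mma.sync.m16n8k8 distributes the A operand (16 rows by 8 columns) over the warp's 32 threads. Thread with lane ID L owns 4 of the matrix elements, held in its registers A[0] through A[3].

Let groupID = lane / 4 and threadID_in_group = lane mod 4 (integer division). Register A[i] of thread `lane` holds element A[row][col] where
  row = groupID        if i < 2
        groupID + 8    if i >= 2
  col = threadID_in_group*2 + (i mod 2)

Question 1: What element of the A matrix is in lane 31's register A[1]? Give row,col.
7,7

31: g=7,t=3
[1] (7+0,3*2+1) = (7,7)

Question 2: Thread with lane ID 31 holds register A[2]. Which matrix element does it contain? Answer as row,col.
lane 31→31/4=7, 31 mod 4=3
i=2  r:7+8→15  c:2·3+0→6

15,6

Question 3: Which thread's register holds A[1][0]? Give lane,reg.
r: 1->gid=1,r8=0  c: 0->tid=0,i&1=0
L=1*4+0=4  i=0*2+0=0

4,0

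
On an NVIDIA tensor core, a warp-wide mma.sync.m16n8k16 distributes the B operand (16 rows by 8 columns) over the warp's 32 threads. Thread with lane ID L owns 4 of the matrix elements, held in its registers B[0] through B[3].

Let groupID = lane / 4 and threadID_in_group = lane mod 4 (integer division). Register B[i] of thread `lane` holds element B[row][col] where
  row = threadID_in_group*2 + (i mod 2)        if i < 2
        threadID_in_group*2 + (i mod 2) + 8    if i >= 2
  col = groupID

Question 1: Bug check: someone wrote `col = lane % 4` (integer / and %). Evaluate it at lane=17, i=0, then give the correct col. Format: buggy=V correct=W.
`lane % 4`[17,0]=>1
L=17=>grp=17>>2=4, tig=17&3=1
[0]=>row 1·2+0+0=2  col grp=4
col: 1 vs 4

buggy=1 correct=4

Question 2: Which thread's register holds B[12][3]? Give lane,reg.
c=3→G=3  r=12→rhi=1,T=2,p=0
L=3*4+2=14  i=1*2+0=2

14,2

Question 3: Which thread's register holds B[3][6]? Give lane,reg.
25,1

c=6⇒gr=6  r=3⇒Rb=0,th=1,odd=1
L=6*4+1=25  i=0*2+1=1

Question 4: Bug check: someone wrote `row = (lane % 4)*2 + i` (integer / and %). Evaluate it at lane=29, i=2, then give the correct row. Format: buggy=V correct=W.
`(lane % 4)*2 + i`[29,2]→4
lane 29: G=7 (29/4), T=1 (29%4)
i=2: r=1*2+0+8=10, c=G=7
row: 4 vs 10

buggy=4 correct=10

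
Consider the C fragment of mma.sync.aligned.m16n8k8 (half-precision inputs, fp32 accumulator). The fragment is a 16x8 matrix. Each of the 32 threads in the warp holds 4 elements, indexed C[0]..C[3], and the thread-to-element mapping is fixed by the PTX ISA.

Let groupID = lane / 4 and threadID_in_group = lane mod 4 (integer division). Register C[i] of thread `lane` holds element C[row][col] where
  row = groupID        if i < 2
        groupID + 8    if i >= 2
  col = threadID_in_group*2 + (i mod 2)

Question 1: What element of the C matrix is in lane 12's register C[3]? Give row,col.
lane 12=>12/4=3, 12 mod 4=0
i=3  r:3+8=>11  c:2·0+1=>1

11,1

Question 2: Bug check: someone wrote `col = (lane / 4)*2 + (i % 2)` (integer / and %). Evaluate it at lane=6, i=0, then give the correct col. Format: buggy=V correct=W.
buggy=2 correct=4

`(lane / 4)*2 + (i % 2)`[6,0]->2
L=6->g=6>>2=1, t=6&3=2
[0]->row 1+0=1  col 2·2+0=4
col: 2 vs 4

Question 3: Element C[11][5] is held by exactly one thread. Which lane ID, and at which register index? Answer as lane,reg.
r=11→G=3,rhi=1  c=5→T=2,p=1
L=3*4+2=14  i=1*2+1=3

14,3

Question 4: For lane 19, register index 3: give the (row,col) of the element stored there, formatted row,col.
12,7

19: grp=4,tig=3
[3] (4+8,3*2+1) = (12,7)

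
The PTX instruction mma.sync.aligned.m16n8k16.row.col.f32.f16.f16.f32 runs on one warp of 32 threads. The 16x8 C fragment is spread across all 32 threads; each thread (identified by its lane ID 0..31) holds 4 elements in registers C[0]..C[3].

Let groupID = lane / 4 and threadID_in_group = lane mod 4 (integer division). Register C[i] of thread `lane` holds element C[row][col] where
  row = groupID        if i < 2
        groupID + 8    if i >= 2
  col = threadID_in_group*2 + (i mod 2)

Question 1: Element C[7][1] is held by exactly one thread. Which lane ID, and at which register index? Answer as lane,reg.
28,1

r=7→G=7,rhi=0  c=1→T=0,p=1
L=7*4+0=28  i=0*2+1=1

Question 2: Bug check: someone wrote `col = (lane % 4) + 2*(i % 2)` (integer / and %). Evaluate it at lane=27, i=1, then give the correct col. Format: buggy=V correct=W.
buggy=5 correct=7

`(lane % 4) + 2*(i % 2)`[27,1]->5
27: gid=6,tid=3
[1] (6+0,3*2+1) = (6,7)
col: 5 vs 7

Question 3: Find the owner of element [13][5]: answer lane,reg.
r=13->g=5,rb=1  c=5->t=2,b0=1
L=5*4+2=22  i=1*2+1=3

22,3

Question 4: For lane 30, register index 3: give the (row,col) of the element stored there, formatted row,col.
15,5

30: grp=7,tig=2
[3] (7+8,2*2+1) = (15,5)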